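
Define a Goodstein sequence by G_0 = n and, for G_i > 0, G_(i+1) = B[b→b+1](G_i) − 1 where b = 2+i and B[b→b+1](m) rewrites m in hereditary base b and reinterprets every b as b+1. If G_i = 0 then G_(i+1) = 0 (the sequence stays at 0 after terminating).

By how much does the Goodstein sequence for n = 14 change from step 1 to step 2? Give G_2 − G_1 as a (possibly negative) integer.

i=0: 14 = 2^(2 + 1) + 2^2 + 2 (b=2); 2→3: 3^(3 + 1) + 3^3 + 3 = 111; 111−1 = 110
i=1: 110 = 3^(3 + 1) + 3^3 + 2 (b=3); 3→4: 4^(4 + 1) + 4^4 + 2 = 1282; 1282−1 = 1281

1171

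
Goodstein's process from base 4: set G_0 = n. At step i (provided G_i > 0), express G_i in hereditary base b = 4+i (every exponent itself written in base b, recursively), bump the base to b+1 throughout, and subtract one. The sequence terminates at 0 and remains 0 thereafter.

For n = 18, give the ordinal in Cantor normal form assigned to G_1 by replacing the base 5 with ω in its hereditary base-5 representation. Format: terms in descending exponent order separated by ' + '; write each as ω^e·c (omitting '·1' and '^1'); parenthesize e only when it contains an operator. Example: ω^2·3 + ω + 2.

base 4: 18 = 4^2 + 2; at 5: 5^2 + 2 = 27; next = 26
base 5: 26 = 5^2 + 1; at 6: 6^2 + 1 = 37; next = 36

ω^2 + 1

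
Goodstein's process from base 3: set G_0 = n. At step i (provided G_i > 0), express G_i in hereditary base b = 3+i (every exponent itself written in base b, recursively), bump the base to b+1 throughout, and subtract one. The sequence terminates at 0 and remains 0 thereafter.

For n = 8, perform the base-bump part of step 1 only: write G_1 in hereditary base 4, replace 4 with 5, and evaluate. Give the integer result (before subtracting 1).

[0] 8 ≡ 2·3 + 2 (base 3). Lift 4: 10. −1: 9.
[1] 9 ≡ 2·4 + 1 (base 4). Lift 5: 11. −1: 10.

11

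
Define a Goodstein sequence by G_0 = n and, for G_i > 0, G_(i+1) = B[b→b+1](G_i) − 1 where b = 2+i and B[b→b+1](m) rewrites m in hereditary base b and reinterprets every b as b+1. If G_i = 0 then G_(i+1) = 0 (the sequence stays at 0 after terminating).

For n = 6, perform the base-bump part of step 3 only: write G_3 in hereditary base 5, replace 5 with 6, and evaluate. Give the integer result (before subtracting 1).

6 —HB2→ 2^2 + 2 —bump→ 3^3 + 3 = 30 —(−1)→ 29
29 —HB3→ 3^3 + 2 —bump→ 4^4 + 2 = 258 —(−1)→ 257
257 —HB4→ 4^4 + 1 —bump→ 5^5 + 1 = 3126 —(−1)→ 3125
3125 —HB5→ 5^5 —bump→ 6^6 = 46656 —(−1)→ 46655

46656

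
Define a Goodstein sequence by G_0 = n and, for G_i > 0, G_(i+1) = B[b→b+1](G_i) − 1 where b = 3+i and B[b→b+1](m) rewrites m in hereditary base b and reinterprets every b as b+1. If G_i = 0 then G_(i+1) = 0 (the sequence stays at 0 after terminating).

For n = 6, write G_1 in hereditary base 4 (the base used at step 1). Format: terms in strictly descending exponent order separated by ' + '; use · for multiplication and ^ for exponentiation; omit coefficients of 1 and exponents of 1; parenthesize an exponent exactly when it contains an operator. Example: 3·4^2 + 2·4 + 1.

4 + 3

(0) 6|_3 = 2·3 ↦ 2·4|_4 = 8 ⇒ 7
(1) 7|_4 = 4 + 3 ↦ 5 + 3|_5 = 8 ⇒ 7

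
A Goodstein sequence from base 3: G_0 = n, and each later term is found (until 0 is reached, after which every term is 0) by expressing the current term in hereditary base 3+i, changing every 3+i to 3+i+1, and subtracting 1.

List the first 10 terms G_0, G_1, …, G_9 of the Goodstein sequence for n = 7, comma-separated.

7, 8, 9, 9, 9, 9, 9, 9, 8, 7

step 0: 7 = 2·3 + 1; sub 4 for 3: 2·4 + 1; = 9; G_1 = 9−1 = 8
step 1: 8 = 2·4; sub 5 for 4: 2·5; = 10; G_2 = 10−1 = 9
step 2: 9 = 5 + 4; sub 6 for 5: 6 + 4; = 10; G_3 = 10−1 = 9
step 3: 9 = 6 + 3; sub 7 for 6: 7 + 3; = 10; G_4 = 10−1 = 9
step 4: 9 = 7 + 2; sub 8 for 7: 8 + 2; = 10; G_5 = 10−1 = 9
step 5: 9 = 8 + 1; sub 9 for 8: 9 + 1; = 10; G_6 = 10−1 = 9
step 6: 9 = 9; sub 10 for 9: 10; = 10; G_7 = 10−1 = 9
step 7: 9 = 9; sub 11 for 10: 9; = 9; G_8 = 9−1 = 8
step 8: 8 = 8; sub 12 for 11: 8; = 8; G_9 = 8−1 = 7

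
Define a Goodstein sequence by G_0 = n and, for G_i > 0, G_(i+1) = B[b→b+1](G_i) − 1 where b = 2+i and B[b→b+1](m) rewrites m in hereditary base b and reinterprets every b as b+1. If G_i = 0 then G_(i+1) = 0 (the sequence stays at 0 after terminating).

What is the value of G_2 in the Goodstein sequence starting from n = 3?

3

base 2: 3 = 2 + 1; at 3: 3 + 1 = 4; next = 3
base 3: 3 = 3; at 4: 4 = 4; next = 3
base 4: 3 = 3; at 5: 3 = 3; next = 2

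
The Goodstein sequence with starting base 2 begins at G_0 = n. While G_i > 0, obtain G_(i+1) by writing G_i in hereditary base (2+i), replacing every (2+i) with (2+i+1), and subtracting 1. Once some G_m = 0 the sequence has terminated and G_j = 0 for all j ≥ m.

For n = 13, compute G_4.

step 0: 13 = 2^(2 + 1) + 2^2 + 1; sub 3 for 2: 3^(3 + 1) + 3^3 + 1; = 109; G_1 = 109−1 = 108
step 1: 108 = 3^(3 + 1) + 3^3; sub 4 for 3: 4^(4 + 1) + 4^4; = 1280; G_2 = 1280−1 = 1279
step 2: 1279 = 4^(4 + 1) + 3·4^3 + 3·4^2 + 3·4 + 3; sub 5 for 4: 5^(5 + 1) + 3·5^3 + 3·5^2 + 3·5 + 3; = 16093; G_3 = 16093−1 = 16092
step 3: 16092 = 5^(5 + 1) + 3·5^3 + 3·5^2 + 3·5 + 2; sub 6 for 5: 6^(6 + 1) + 3·6^3 + 3·6^2 + 3·6 + 2; = 280712; G_4 = 280712−1 = 280711
step 4: 280711 = 6^(6 + 1) + 3·6^3 + 3·6^2 + 3·6 + 1; sub 7 for 6: 7^(7 + 1) + 3·7^3 + 3·7^2 + 3·7 + 1; = 5765999; G_5 = 5765999−1 = 5765998

280711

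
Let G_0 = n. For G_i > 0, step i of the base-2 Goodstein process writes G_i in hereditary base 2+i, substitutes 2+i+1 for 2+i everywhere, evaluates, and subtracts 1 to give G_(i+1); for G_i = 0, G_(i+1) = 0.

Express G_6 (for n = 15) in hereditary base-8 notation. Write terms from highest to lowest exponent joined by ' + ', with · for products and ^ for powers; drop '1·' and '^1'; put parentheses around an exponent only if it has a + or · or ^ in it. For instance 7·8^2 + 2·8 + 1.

8^(8 + 1) + 7·8^7 + 7·8^6 + 7·8^5 + 7·8^4 + 7·8^3 + 7·8^2 + 7·8 + 7

(0) 15|_2 = 2^(2 + 1) + 2^2 + 2 + 1 ↦ 3^(3 + 1) + 3^3 + 3 + 1|_3 = 112 ⇒ 111
(1) 111|_3 = 3^(3 + 1) + 3^3 + 3 ↦ 4^(4 + 1) + 4^4 + 4|_4 = 1284 ⇒ 1283
(2) 1283|_4 = 4^(4 + 1) + 4^4 + 3 ↦ 5^(5 + 1) + 5^5 + 3|_5 = 18753 ⇒ 18752
(3) 18752|_5 = 5^(5 + 1) + 5^5 + 2 ↦ 6^(6 + 1) + 6^6 + 2|_6 = 326594 ⇒ 326593
(4) 326593|_6 = 6^(6 + 1) + 6^6 + 1 ↦ 7^(7 + 1) + 7^7 + 1|_7 = 6588345 ⇒ 6588344
(5) 6588344|_7 = 7^(7 + 1) + 7^7 ↦ 8^(8 + 1) + 8^8|_8 = 150994944 ⇒ 150994943
(6) 150994943|_8 = 8^(8 + 1) + 7·8^7 + 7·8^6 + 7·8^5 + 7·8^4 + 7·8^3 + 7·8^2 + 7·8 + 7 ↦ 9^(9 + 1) + 7·9^7 + 7·9^6 + 7·9^5 + 7·9^4 + 7·9^3 + 7·9^2 + 7·9 + 7|_9 = 3524450281 ⇒ 3524450280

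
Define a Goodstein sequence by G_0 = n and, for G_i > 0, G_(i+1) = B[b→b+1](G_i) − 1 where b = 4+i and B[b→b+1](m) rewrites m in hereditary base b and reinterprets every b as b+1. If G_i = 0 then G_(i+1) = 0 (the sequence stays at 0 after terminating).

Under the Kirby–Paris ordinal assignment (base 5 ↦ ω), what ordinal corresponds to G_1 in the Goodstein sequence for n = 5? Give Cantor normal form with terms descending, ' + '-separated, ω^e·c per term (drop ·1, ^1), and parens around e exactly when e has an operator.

ω

G_0 = 5. HB_4(5) = 4 + 1. Bump = 6. G_1 = 5.
G_1 = 5. HB_5(5) = 5. Bump = 6. G_2 = 5.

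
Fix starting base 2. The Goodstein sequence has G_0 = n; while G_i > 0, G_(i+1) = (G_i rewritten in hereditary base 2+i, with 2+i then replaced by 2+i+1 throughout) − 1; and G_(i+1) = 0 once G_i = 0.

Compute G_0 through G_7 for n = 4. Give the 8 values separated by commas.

base 2: 4 = 2^2; at 3: 3^3 = 27; next = 26
base 3: 26 = 2·3^2 + 2·3 + 2; at 4: 2·4^2 + 2·4 + 2 = 42; next = 41
base 4: 41 = 2·4^2 + 2·4 + 1; at 5: 2·5^2 + 2·5 + 1 = 61; next = 60
base 5: 60 = 2·5^2 + 2·5; at 6: 2·6^2 + 2·6 = 84; next = 83
base 6: 83 = 2·6^2 + 6 + 5; at 7: 2·7^2 + 7 + 5 = 110; next = 109
base 7: 109 = 2·7^2 + 7 + 4; at 8: 2·8^2 + 8 + 4 = 140; next = 139
base 8: 139 = 2·8^2 + 8 + 3; at 9: 2·9^2 + 9 + 3 = 174; next = 173

4, 26, 41, 60, 83, 109, 139, 173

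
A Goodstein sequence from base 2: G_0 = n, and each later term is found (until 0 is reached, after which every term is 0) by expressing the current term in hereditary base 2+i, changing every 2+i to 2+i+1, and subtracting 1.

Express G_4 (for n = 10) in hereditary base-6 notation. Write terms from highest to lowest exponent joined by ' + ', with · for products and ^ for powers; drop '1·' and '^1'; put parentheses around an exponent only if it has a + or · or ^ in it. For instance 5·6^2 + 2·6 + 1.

5·6^6 + 5·6^5 + 5·6^4 + 5·6^3 + 5·6^2 + 5·6 + 5

10 —HB2→ 2^(2 + 1) + 2 —bump→ 3^(3 + 1) + 3 = 84 —(−1)→ 83
83 —HB3→ 3^(3 + 1) + 2 —bump→ 4^(4 + 1) + 2 = 1026 —(−1)→ 1025
1025 —HB4→ 4^(4 + 1) + 1 —bump→ 5^(5 + 1) + 1 = 15626 —(−1)→ 15625
15625 —HB5→ 5^(5 + 1) —bump→ 6^(6 + 1) = 279936 —(−1)→ 279935
279935 —HB6→ 5·6^6 + 5·6^5 + 5·6^4 + 5·6^3 + 5·6^2 + 5·6 + 5 —bump→ 5·7^7 + 5·7^5 + 5·7^4 + 5·7^3 + 5·7^2 + 5·7 + 5 = 4215755 —(−1)→ 4215754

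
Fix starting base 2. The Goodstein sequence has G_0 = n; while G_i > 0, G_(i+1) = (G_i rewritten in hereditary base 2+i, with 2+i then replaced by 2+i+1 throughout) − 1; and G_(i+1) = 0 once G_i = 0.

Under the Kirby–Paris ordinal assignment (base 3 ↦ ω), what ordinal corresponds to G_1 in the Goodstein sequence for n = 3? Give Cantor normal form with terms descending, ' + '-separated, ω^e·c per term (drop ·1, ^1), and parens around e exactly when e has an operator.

ω

(0) 3|_2 = 2 + 1 ↦ 3 + 1|_3 = 4 ⇒ 3
(1) 3|_3 = 3 ↦ 4|_4 = 4 ⇒ 3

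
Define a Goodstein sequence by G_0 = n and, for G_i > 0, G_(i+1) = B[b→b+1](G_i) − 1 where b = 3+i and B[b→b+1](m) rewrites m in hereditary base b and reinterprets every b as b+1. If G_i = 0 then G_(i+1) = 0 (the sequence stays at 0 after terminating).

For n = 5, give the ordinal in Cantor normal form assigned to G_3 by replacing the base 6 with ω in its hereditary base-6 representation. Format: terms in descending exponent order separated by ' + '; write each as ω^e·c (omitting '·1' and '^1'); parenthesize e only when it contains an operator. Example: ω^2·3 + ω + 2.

(0) 5|_3 = 3 + 2 ↦ 4 + 2|_4 = 6 ⇒ 5
(1) 5|_4 = 4 + 1 ↦ 5 + 1|_5 = 6 ⇒ 5
(2) 5|_5 = 5 ↦ 6|_6 = 6 ⇒ 5
(3) 5|_6 = 5 ↦ 5|_7 = 5 ⇒ 4

5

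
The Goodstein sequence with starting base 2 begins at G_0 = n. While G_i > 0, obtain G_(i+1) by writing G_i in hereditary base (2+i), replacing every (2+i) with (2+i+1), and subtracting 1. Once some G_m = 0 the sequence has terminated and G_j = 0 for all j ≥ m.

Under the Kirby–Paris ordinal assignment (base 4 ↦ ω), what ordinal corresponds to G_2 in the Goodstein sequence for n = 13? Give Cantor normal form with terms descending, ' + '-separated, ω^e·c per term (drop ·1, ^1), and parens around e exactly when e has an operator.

ω^(ω + 1) + ω^3·3 + ω^2·3 + ω·3 + 3

i=0: 13 = 2^(2 + 1) + 2^2 + 1 (b=2); 2→3: 3^(3 + 1) + 3^3 + 1 = 109; 109−1 = 108
i=1: 108 = 3^(3 + 1) + 3^3 (b=3); 3→4: 4^(4 + 1) + 4^4 = 1280; 1280−1 = 1279
i=2: 1279 = 4^(4 + 1) + 3·4^3 + 3·4^2 + 3·4 + 3 (b=4); 4→5: 5^(5 + 1) + 3·5^3 + 3·5^2 + 3·5 + 3 = 16093; 16093−1 = 16092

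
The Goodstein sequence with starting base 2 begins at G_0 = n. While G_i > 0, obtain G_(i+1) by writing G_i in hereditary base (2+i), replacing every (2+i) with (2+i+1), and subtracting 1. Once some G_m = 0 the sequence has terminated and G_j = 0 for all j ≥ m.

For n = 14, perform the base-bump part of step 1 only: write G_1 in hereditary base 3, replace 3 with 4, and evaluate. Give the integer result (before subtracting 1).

G_0=14  [base 2] 2^(2 + 1) + 2^2 + 2  →[2↦3]→  3^(3 + 1) + 3^3 + 3 = 111  −1 ⇒ G_1=110
G_1=110  [base 3] 3^(3 + 1) + 3^3 + 2  →[3↦4]→  4^(4 + 1) + 4^4 + 2 = 1282  −1 ⇒ G_2=1281

1282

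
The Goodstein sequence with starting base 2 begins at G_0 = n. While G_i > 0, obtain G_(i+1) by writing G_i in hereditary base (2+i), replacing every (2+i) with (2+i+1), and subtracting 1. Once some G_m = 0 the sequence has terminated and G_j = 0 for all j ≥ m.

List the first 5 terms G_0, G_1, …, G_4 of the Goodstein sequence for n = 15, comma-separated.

15, 111, 1283, 18752, 326593

step 0: 15 = 2^(2 + 1) + 2^2 + 2 + 1; sub 3 for 2: 3^(3 + 1) + 3^3 + 3 + 1; = 112; G_1 = 112−1 = 111
step 1: 111 = 3^(3 + 1) + 3^3 + 3; sub 4 for 3: 4^(4 + 1) + 4^4 + 4; = 1284; G_2 = 1284−1 = 1283
step 2: 1283 = 4^(4 + 1) + 4^4 + 3; sub 5 for 4: 5^(5 + 1) + 5^5 + 3; = 18753; G_3 = 18753−1 = 18752
step 3: 18752 = 5^(5 + 1) + 5^5 + 2; sub 6 for 5: 6^(6 + 1) + 6^6 + 2; = 326594; G_4 = 326594−1 = 326593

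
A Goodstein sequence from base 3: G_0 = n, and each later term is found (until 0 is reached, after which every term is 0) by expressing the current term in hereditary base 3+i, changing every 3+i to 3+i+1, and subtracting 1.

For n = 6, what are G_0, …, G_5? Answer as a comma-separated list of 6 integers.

6, 7, 7, 7, 7, 7

i=0: 6 = 2·3 (b=3); 3→4: 2·4 = 8; 8−1 = 7
i=1: 7 = 4 + 3 (b=4); 4→5: 5 + 3 = 8; 8−1 = 7
i=2: 7 = 5 + 2 (b=5); 5→6: 6 + 2 = 8; 8−1 = 7
i=3: 7 = 6 + 1 (b=6); 6→7: 7 + 1 = 8; 8−1 = 7
i=4: 7 = 7 (b=7); 7→8: 8 = 8; 8−1 = 7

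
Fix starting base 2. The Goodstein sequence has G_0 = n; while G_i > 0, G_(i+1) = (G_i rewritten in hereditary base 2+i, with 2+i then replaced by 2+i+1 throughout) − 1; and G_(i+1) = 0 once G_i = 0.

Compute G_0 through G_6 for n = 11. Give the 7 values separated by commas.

11, 84, 1027, 15627, 279937, 5764801, 134217727

(0) 11|_2 = 2^(2 + 1) + 2 + 1 ↦ 3^(3 + 1) + 3 + 1|_3 = 85 ⇒ 84
(1) 84|_3 = 3^(3 + 1) + 3 ↦ 4^(4 + 1) + 4|_4 = 1028 ⇒ 1027
(2) 1027|_4 = 4^(4 + 1) + 3 ↦ 5^(5 + 1) + 3|_5 = 15628 ⇒ 15627
(3) 15627|_5 = 5^(5 + 1) + 2 ↦ 6^(6 + 1) + 2|_6 = 279938 ⇒ 279937
(4) 279937|_6 = 6^(6 + 1) + 1 ↦ 7^(7 + 1) + 1|_7 = 5764802 ⇒ 5764801
(5) 5764801|_7 = 7^(7 + 1) ↦ 8^(8 + 1)|_8 = 134217728 ⇒ 134217727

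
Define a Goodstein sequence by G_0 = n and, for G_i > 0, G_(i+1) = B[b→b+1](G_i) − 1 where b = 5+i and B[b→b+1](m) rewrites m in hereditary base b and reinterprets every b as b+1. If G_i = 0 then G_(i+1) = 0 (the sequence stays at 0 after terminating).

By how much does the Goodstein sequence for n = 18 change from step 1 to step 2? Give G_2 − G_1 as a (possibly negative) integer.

2

[0] 18 ≡ 3·5 + 3 (base 5). Lift 6: 21. −1: 20.
[1] 20 ≡ 3·6 + 2 (base 6). Lift 7: 23. −1: 22.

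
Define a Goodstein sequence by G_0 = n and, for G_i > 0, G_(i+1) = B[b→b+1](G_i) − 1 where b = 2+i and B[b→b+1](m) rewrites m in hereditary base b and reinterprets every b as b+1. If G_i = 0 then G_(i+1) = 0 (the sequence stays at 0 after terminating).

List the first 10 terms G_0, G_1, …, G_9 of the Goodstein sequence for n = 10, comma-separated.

i=0: 10 = 2^(2 + 1) + 2 (b=2); 2→3: 3^(3 + 1) + 3 = 84; 84−1 = 83
i=1: 83 = 3^(3 + 1) + 2 (b=3); 3→4: 4^(4 + 1) + 2 = 1026; 1026−1 = 1025
i=2: 1025 = 4^(4 + 1) + 1 (b=4); 4→5: 5^(5 + 1) + 1 = 15626; 15626−1 = 15625
i=3: 15625 = 5^(5 + 1) (b=5); 5→6: 6^(6 + 1) = 279936; 279936−1 = 279935
i=4: 279935 = 5·6^6 + 5·6^5 + 5·6^4 + 5·6^3 + 5·6^2 + 5·6 + 5 (b=6); 6→7: 5·7^7 + 5·7^5 + 5·7^4 + 5·7^3 + 5·7^2 + 5·7 + 5 = 4215755; 4215755−1 = 4215754
i=5: 4215754 = 5·7^7 + 5·7^5 + 5·7^4 + 5·7^3 + 5·7^2 + 5·7 + 4 (b=7); 7→8: 5·8^8 + 5·8^5 + 5·8^4 + 5·8^3 + 5·8^2 + 5·8 + 4 = 84073324; 84073324−1 = 84073323
i=6: 84073323 = 5·8^8 + 5·8^5 + 5·8^4 + 5·8^3 + 5·8^2 + 5·8 + 3 (b=8); 8→9: 5·9^9 + 5·9^5 + 5·9^4 + 5·9^3 + 5·9^2 + 5·9 + 3 = 1937434593; 1937434593−1 = 1937434592
i=7: 1937434592 = 5·9^9 + 5·9^5 + 5·9^4 + 5·9^3 + 5·9^2 + 5·9 + 2 (b=9); 9→10: 5·10^10 + 5·10^5 + 5·10^4 + 5·10^3 + 5·10^2 + 5·10 + 2 = 50000555552; 50000555552−1 = 50000555551
i=8: 50000555551 = 5·10^10 + 5·10^5 + 5·10^4 + 5·10^3 + 5·10^2 + 5·10 + 1 (b=10); 10→11: 5·11^11 + 5·11^5 + 5·11^4 + 5·11^3 + 5·11^2 + 5·11 + 1 = 1426559238831; 1426559238831−1 = 1426559238830

10, 83, 1025, 15625, 279935, 4215754, 84073323, 1937434592, 50000555551, 1426559238830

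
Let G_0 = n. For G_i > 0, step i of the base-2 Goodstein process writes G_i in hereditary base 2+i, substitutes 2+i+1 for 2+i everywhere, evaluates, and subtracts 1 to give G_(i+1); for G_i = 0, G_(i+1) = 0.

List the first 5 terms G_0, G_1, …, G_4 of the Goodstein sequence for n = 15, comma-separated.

15, 111, 1283, 18752, 326593

(0) 15|_2 = 2^(2 + 1) + 2^2 + 2 + 1 ↦ 3^(3 + 1) + 3^3 + 3 + 1|_3 = 112 ⇒ 111
(1) 111|_3 = 3^(3 + 1) + 3^3 + 3 ↦ 4^(4 + 1) + 4^4 + 4|_4 = 1284 ⇒ 1283
(2) 1283|_4 = 4^(4 + 1) + 4^4 + 3 ↦ 5^(5 + 1) + 5^5 + 3|_5 = 18753 ⇒ 18752
(3) 18752|_5 = 5^(5 + 1) + 5^5 + 2 ↦ 6^(6 + 1) + 6^6 + 2|_6 = 326594 ⇒ 326593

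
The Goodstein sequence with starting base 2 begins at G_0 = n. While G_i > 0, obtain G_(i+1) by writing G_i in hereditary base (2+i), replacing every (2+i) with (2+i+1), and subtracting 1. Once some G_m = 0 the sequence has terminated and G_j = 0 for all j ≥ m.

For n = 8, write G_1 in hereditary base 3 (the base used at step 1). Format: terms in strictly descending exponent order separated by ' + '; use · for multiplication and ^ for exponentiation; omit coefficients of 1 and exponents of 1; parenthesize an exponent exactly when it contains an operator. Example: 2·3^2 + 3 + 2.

2·3^3 + 2·3^2 + 2·3 + 2

8 —HB2→ 2^(2 + 1) —bump→ 3^(3 + 1) = 81 —(−1)→ 80
80 —HB3→ 2·3^3 + 2·3^2 + 2·3 + 2 —bump→ 2·4^4 + 2·4^2 + 2·4 + 2 = 554 —(−1)→ 553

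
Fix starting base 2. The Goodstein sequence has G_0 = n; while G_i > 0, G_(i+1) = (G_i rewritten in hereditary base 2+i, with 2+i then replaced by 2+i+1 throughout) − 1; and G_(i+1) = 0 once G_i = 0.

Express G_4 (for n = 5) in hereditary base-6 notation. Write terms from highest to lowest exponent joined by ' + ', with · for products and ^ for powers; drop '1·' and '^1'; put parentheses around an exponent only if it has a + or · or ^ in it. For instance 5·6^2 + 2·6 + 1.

G_0=5  [base 2] 2^2 + 1  →[2↦3]→  3^3 + 1 = 28  −1 ⇒ G_1=27
G_1=27  [base 3] 3^3  →[3↦4]→  4^4 = 256  −1 ⇒ G_2=255
G_2=255  [base 4] 3·4^3 + 3·4^2 + 3·4 + 3  →[4↦5]→  3·5^3 + 3·5^2 + 3·5 + 3 = 468  −1 ⇒ G_3=467
G_3=467  [base 5] 3·5^3 + 3·5^2 + 3·5 + 2  →[5↦6]→  3·6^3 + 3·6^2 + 3·6 + 2 = 776  −1 ⇒ G_4=775

3·6^3 + 3·6^2 + 3·6 + 1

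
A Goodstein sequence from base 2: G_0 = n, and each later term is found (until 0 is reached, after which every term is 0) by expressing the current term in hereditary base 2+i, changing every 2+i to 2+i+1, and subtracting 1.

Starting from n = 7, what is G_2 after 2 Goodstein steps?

259

(0) 7|_2 = 2^2 + 2 + 1 ↦ 3^3 + 3 + 1|_3 = 31 ⇒ 30
(1) 30|_3 = 3^3 + 3 ↦ 4^4 + 4|_4 = 260 ⇒ 259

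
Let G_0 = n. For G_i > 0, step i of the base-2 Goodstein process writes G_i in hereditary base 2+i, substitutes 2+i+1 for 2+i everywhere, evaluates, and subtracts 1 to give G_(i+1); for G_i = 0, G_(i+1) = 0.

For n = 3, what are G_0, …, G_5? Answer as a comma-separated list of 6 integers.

3, 3, 3, 2, 1, 0

step 0: 3 = 2 + 1; sub 3 for 2: 3 + 1; = 4; G_1 = 4−1 = 3
step 1: 3 = 3; sub 4 for 3: 4; = 4; G_2 = 4−1 = 3
step 2: 3 = 3; sub 5 for 4: 3; = 3; G_3 = 3−1 = 2
step 3: 2 = 2; sub 6 for 5: 2; = 2; G_4 = 2−1 = 1
step 4: 1 = 1; sub 7 for 6: 1; = 1; G_5 = 1−1 = 0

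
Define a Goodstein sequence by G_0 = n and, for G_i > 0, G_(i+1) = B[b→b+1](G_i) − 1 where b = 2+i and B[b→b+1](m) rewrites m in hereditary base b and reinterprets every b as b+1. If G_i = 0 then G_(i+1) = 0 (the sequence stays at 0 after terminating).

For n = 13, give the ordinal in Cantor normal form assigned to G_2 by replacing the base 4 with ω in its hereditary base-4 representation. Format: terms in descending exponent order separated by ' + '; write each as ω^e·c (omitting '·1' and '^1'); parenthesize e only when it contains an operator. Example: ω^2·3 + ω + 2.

ω^(ω + 1) + ω^3·3 + ω^2·3 + ω·3 + 3

step 0: 13 = 2^(2 + 1) + 2^2 + 1; sub 3 for 2: 3^(3 + 1) + 3^3 + 1; = 109; G_1 = 109−1 = 108
step 1: 108 = 3^(3 + 1) + 3^3; sub 4 for 3: 4^(4 + 1) + 4^4; = 1280; G_2 = 1280−1 = 1279
step 2: 1279 = 4^(4 + 1) + 3·4^3 + 3·4^2 + 3·4 + 3; sub 5 for 4: 5^(5 + 1) + 3·5^3 + 3·5^2 + 3·5 + 3; = 16093; G_3 = 16093−1 = 16092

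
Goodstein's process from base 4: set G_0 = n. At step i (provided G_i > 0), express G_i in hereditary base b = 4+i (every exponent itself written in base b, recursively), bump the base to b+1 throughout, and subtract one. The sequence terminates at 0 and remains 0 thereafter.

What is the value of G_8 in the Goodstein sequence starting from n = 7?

i=0: 7 = 4 + 3 (b=4); 4→5: 5 + 3 = 8; 8−1 = 7
i=1: 7 = 5 + 2 (b=5); 5→6: 6 + 2 = 8; 8−1 = 7
i=2: 7 = 6 + 1 (b=6); 6→7: 7 + 1 = 8; 8−1 = 7
i=3: 7 = 7 (b=7); 7→8: 8 = 8; 8−1 = 7
i=4: 7 = 7 (b=8); 8→9: 7 = 7; 7−1 = 6
i=5: 6 = 6 (b=9); 9→10: 6 = 6; 6−1 = 5
i=6: 5 = 5 (b=10); 10→11: 5 = 5; 5−1 = 4
i=7: 4 = 4 (b=11); 11→12: 4 = 4; 4−1 = 3

3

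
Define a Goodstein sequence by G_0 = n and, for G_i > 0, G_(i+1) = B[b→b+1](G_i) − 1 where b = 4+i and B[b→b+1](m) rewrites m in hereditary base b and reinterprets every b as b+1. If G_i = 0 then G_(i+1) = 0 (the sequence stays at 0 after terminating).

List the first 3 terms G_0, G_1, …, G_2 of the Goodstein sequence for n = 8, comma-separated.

G_0 = 8. HB_4(8) = 2·4. Bump = 10. G_1 = 9.
G_1 = 9. HB_5(9) = 5 + 4. Bump = 10. G_2 = 9.

8, 9, 9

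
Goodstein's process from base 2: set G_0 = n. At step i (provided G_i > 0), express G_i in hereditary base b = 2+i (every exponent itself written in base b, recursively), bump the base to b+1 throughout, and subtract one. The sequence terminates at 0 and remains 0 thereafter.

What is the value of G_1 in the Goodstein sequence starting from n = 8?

i=0: 8 = 2^(2 + 1) (b=2); 2→3: 3^(3 + 1) = 81; 81−1 = 80
i=1: 80 = 2·3^3 + 2·3^2 + 2·3 + 2 (b=3); 3→4: 2·4^4 + 2·4^2 + 2·4 + 2 = 554; 554−1 = 553

80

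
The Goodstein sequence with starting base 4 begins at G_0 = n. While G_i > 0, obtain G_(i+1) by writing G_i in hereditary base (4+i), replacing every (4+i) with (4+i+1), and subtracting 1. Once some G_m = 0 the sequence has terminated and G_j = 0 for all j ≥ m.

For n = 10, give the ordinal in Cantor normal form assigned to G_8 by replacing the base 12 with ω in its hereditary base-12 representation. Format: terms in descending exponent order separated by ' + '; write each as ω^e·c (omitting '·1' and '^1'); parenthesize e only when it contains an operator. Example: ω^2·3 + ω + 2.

ω + 1

base 4: 10 = 2·4 + 2; at 5: 2·5 + 2 = 12; next = 11
base 5: 11 = 2·5 + 1; at 6: 2·6 + 1 = 13; next = 12
base 6: 12 = 2·6; at 7: 2·7 = 14; next = 13
base 7: 13 = 7 + 6; at 8: 8 + 6 = 14; next = 13
base 8: 13 = 8 + 5; at 9: 9 + 5 = 14; next = 13
base 9: 13 = 9 + 4; at 10: 10 + 4 = 14; next = 13
base 10: 13 = 10 + 3; at 11: 11 + 3 = 14; next = 13
base 11: 13 = 11 + 2; at 12: 12 + 2 = 14; next = 13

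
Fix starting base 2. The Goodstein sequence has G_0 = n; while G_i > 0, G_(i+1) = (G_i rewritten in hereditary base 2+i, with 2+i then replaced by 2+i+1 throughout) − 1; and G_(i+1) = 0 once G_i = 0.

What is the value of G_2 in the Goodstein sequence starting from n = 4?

step 0: 4 = 2^2; sub 3 for 2: 3^3; = 27; G_1 = 27−1 = 26
step 1: 26 = 2·3^2 + 2·3 + 2; sub 4 for 3: 2·4^2 + 2·4 + 2; = 42; G_2 = 42−1 = 41
step 2: 41 = 2·4^2 + 2·4 + 1; sub 5 for 4: 2·5^2 + 2·5 + 1; = 61; G_3 = 61−1 = 60

41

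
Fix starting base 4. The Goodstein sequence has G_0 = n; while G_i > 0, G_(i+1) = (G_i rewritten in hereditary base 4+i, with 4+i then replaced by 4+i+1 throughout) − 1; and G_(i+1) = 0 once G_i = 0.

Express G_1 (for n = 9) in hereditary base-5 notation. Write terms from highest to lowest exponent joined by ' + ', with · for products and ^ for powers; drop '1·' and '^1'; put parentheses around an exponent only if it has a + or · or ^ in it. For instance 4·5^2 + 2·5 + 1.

9 —HB4→ 2·4 + 1 —bump→ 2·5 + 1 = 11 —(−1)→ 10
10 —HB5→ 2·5 —bump→ 2·6 = 12 —(−1)→ 11

2·5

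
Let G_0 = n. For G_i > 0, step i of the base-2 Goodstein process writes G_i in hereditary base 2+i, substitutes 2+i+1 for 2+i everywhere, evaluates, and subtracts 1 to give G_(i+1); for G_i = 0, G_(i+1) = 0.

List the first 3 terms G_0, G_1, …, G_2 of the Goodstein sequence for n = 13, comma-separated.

[0] 13 ≡ 2^(2 + 1) + 2^2 + 1 (base 2). Lift 3: 109. −1: 108.
[1] 108 ≡ 3^(3 + 1) + 3^3 (base 3). Lift 4: 1280. −1: 1279.

13, 108, 1279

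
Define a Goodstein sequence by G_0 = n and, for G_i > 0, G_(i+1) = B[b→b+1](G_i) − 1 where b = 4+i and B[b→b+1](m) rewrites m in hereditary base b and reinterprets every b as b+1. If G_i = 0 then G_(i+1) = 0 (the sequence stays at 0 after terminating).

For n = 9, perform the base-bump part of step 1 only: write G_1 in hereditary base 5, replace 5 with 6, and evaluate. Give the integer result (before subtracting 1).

step 0: 9 = 2·4 + 1; sub 5 for 4: 2·5 + 1; = 11; G_1 = 11−1 = 10
step 1: 10 = 2·5; sub 6 for 5: 2·6; = 12; G_2 = 12−1 = 11

12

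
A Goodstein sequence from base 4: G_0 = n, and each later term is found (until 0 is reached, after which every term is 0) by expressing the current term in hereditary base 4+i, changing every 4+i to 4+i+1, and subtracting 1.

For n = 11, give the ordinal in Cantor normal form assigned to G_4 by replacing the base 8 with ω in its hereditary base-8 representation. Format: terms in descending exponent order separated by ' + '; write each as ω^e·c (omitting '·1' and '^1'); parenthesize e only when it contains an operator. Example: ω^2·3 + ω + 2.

ω + 7

G_0=11  [base 4] 2·4 + 3  →[4↦5]→  2·5 + 3 = 13  −1 ⇒ G_1=12
G_1=12  [base 5] 2·5 + 2  →[5↦6]→  2·6 + 2 = 14  −1 ⇒ G_2=13
G_2=13  [base 6] 2·6 + 1  →[6↦7]→  2·7 + 1 = 15  −1 ⇒ G_3=14
G_3=14  [base 7] 2·7  →[7↦8]→  2·8 = 16  −1 ⇒ G_4=15
G_4=15  [base 8] 8 + 7  →[8↦9]→  9 + 7 = 16  −1 ⇒ G_5=15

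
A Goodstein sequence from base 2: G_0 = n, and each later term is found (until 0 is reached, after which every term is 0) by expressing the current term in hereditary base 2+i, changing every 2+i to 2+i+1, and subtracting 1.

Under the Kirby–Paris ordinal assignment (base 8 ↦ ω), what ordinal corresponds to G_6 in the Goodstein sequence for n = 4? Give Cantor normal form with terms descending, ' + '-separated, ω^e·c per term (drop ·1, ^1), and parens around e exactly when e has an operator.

G_0 = 4. HB_2(4) = 2^2. Bump = 27. G_1 = 26.
G_1 = 26. HB_3(26) = 2·3^2 + 2·3 + 2. Bump = 42. G_2 = 41.
G_2 = 41. HB_4(41) = 2·4^2 + 2·4 + 1. Bump = 61. G_3 = 60.
G_3 = 60. HB_5(60) = 2·5^2 + 2·5. Bump = 84. G_4 = 83.
G_4 = 83. HB_6(83) = 2·6^2 + 6 + 5. Bump = 110. G_5 = 109.
G_5 = 109. HB_7(109) = 2·7^2 + 7 + 4. Bump = 140. G_6 = 139.

ω^2·2 + ω + 3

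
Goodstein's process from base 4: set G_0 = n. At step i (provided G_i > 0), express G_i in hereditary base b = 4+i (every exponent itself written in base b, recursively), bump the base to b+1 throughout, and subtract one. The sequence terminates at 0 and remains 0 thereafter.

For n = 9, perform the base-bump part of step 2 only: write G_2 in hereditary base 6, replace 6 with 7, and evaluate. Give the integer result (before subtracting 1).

i=0: 9 = 2·4 + 1 (b=4); 4→5: 2·5 + 1 = 11; 11−1 = 10
i=1: 10 = 2·5 (b=5); 5→6: 2·6 = 12; 12−1 = 11
i=2: 11 = 6 + 5 (b=6); 6→7: 7 + 5 = 12; 12−1 = 11

12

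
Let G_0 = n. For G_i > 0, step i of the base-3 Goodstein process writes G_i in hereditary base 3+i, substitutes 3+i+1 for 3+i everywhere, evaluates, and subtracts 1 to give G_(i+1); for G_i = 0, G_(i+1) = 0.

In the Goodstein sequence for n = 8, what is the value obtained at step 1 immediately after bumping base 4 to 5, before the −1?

11

G_0 = 8. HB_3(8) = 2·3 + 2. Bump = 10. G_1 = 9.
G_1 = 9. HB_4(9) = 2·4 + 1. Bump = 11. G_2 = 10.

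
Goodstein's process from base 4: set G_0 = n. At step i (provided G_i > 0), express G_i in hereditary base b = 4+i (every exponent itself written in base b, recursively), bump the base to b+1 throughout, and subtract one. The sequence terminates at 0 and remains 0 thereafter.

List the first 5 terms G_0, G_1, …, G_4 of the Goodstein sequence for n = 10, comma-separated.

10, 11, 12, 13, 13

[0] 10 ≡ 2·4 + 2 (base 4). Lift 5: 12. −1: 11.
[1] 11 ≡ 2·5 + 1 (base 5). Lift 6: 13. −1: 12.
[2] 12 ≡ 2·6 (base 6). Lift 7: 14. −1: 13.
[3] 13 ≡ 7 + 6 (base 7). Lift 8: 14. −1: 13.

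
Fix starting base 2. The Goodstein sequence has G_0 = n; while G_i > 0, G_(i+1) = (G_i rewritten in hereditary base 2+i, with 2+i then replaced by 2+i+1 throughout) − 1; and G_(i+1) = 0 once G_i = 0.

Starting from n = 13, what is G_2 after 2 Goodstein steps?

1279

(0) 13|_2 = 2^(2 + 1) + 2^2 + 1 ↦ 3^(3 + 1) + 3^3 + 1|_3 = 109 ⇒ 108
(1) 108|_3 = 3^(3 + 1) + 3^3 ↦ 4^(4 + 1) + 4^4|_4 = 1280 ⇒ 1279
(2) 1279|_4 = 4^(4 + 1) + 3·4^3 + 3·4^2 + 3·4 + 3 ↦ 5^(5 + 1) + 3·5^3 + 3·5^2 + 3·5 + 3|_5 = 16093 ⇒ 16092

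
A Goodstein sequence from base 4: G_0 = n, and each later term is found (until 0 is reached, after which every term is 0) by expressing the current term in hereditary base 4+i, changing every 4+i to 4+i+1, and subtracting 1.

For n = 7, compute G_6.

5

step 0: 7 = 4 + 3; sub 5 for 4: 5 + 3; = 8; G_1 = 8−1 = 7
step 1: 7 = 5 + 2; sub 6 for 5: 6 + 2; = 8; G_2 = 8−1 = 7
step 2: 7 = 6 + 1; sub 7 for 6: 7 + 1; = 8; G_3 = 8−1 = 7
step 3: 7 = 7; sub 8 for 7: 8; = 8; G_4 = 8−1 = 7
step 4: 7 = 7; sub 9 for 8: 7; = 7; G_5 = 7−1 = 6
step 5: 6 = 6; sub 10 for 9: 6; = 6; G_6 = 6−1 = 5
step 6: 5 = 5; sub 11 for 10: 5; = 5; G_7 = 5−1 = 4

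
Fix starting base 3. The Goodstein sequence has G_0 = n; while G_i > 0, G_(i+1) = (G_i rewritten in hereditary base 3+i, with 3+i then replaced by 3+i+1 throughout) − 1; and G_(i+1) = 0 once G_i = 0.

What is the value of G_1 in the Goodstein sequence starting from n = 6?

7

G_0 = 6. HB_3(6) = 2·3. Bump = 8. G_1 = 7.
G_1 = 7. HB_4(7) = 4 + 3. Bump = 8. G_2 = 7.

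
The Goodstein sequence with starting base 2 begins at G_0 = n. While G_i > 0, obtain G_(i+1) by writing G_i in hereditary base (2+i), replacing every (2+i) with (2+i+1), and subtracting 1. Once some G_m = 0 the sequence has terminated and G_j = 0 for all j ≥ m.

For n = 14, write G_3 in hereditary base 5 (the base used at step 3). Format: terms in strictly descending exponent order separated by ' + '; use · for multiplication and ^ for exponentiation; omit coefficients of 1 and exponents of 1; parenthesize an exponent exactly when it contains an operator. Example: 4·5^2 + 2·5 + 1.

5^(5 + 1) + 5^5

base 2: 14 = 2^(2 + 1) + 2^2 + 2; at 3: 3^(3 + 1) + 3^3 + 3 = 111; next = 110
base 3: 110 = 3^(3 + 1) + 3^3 + 2; at 4: 4^(4 + 1) + 4^4 + 2 = 1282; next = 1281
base 4: 1281 = 4^(4 + 1) + 4^4 + 1; at 5: 5^(5 + 1) + 5^5 + 1 = 18751; next = 18750
base 5: 18750 = 5^(5 + 1) + 5^5; at 6: 6^(6 + 1) + 6^6 = 326592; next = 326591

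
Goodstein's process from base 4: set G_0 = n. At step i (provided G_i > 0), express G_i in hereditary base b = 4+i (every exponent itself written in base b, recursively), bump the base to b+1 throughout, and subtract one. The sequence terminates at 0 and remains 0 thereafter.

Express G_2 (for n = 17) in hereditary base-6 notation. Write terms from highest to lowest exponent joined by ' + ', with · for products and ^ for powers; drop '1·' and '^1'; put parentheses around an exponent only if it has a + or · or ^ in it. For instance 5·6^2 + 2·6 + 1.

step 0: 17 = 4^2 + 1; sub 5 for 4: 5^2 + 1; = 26; G_1 = 26−1 = 25
step 1: 25 = 5^2; sub 6 for 5: 6^2; = 36; G_2 = 36−1 = 35
step 2: 35 = 5·6 + 5; sub 7 for 6: 5·7 + 5; = 40; G_3 = 40−1 = 39

5·6 + 5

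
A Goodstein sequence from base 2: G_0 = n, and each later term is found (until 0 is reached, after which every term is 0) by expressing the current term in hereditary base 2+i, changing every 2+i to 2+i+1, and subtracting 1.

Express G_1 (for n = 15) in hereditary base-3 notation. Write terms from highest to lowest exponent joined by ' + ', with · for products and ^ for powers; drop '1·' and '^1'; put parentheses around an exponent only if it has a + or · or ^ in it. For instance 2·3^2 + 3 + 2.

step 0: 15 = 2^(2 + 1) + 2^2 + 2 + 1; sub 3 for 2: 3^(3 + 1) + 3^3 + 3 + 1; = 112; G_1 = 112−1 = 111
step 1: 111 = 3^(3 + 1) + 3^3 + 3; sub 4 for 3: 4^(4 + 1) + 4^4 + 4; = 1284; G_2 = 1284−1 = 1283

3^(3 + 1) + 3^3 + 3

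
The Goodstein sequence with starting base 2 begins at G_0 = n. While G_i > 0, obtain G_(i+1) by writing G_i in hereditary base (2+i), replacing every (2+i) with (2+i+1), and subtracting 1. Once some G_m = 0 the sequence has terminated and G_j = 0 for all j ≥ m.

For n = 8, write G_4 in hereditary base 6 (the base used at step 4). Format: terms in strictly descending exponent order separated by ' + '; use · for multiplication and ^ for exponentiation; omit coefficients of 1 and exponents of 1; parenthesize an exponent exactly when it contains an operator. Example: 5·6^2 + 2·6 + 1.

2·6^6 + 2·6^2 + 6 + 5

8 —HB2→ 2^(2 + 1) —bump→ 3^(3 + 1) = 81 —(−1)→ 80
80 —HB3→ 2·3^3 + 2·3^2 + 2·3 + 2 —bump→ 2·4^4 + 2·4^2 + 2·4 + 2 = 554 —(−1)→ 553
553 —HB4→ 2·4^4 + 2·4^2 + 2·4 + 1 —bump→ 2·5^5 + 2·5^2 + 2·5 + 1 = 6311 —(−1)→ 6310
6310 —HB5→ 2·5^5 + 2·5^2 + 2·5 —bump→ 2·6^6 + 2·6^2 + 2·6 = 93396 —(−1)→ 93395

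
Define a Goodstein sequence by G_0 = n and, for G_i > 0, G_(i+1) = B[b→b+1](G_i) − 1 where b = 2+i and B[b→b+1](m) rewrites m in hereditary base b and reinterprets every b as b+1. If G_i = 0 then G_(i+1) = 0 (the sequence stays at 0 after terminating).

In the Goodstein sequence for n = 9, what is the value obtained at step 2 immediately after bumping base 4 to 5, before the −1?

9843

G_0 = 9. HB_2(9) = 2^(2 + 1) + 1. Bump = 82. G_1 = 81.
G_1 = 81. HB_3(81) = 3^(3 + 1). Bump = 1024. G_2 = 1023.
G_2 = 1023. HB_4(1023) = 3·4^4 + 3·4^3 + 3·4^2 + 3·4 + 3. Bump = 9843. G_3 = 9842.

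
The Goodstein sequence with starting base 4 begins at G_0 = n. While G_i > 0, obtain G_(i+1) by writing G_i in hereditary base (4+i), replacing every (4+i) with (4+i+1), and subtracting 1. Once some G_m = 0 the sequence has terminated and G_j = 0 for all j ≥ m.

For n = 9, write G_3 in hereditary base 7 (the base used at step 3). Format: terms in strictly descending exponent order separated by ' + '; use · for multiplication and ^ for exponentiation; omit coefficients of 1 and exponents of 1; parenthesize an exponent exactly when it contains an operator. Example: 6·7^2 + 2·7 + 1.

9 —HB4→ 2·4 + 1 —bump→ 2·5 + 1 = 11 —(−1)→ 10
10 —HB5→ 2·5 —bump→ 2·6 = 12 —(−1)→ 11
11 —HB6→ 6 + 5 —bump→ 7 + 5 = 12 —(−1)→ 11
11 —HB7→ 7 + 4 —bump→ 8 + 4 = 12 —(−1)→ 11

7 + 4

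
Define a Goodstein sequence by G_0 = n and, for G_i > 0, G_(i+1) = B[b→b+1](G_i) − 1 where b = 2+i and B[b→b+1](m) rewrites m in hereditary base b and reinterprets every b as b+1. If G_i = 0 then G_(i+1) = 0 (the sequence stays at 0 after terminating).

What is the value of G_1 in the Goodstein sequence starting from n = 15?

step 0: 15 = 2^(2 + 1) + 2^2 + 2 + 1; sub 3 for 2: 3^(3 + 1) + 3^3 + 3 + 1; = 112; G_1 = 112−1 = 111
step 1: 111 = 3^(3 + 1) + 3^3 + 3; sub 4 for 3: 4^(4 + 1) + 4^4 + 4; = 1284; G_2 = 1284−1 = 1283

111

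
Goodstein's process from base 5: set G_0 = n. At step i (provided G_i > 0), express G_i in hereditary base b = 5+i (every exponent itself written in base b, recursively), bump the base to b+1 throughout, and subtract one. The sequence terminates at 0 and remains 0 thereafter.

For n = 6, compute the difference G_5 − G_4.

(0) 6|_5 = 5 + 1 ↦ 6 + 1|_6 = 7 ⇒ 6
(1) 6|_6 = 6 ↦ 7|_7 = 7 ⇒ 6
(2) 6|_7 = 6 ↦ 6|_8 = 6 ⇒ 5
(3) 5|_8 = 5 ↦ 5|_9 = 5 ⇒ 4
(4) 4|_9 = 4 ↦ 4|_10 = 4 ⇒ 3

-1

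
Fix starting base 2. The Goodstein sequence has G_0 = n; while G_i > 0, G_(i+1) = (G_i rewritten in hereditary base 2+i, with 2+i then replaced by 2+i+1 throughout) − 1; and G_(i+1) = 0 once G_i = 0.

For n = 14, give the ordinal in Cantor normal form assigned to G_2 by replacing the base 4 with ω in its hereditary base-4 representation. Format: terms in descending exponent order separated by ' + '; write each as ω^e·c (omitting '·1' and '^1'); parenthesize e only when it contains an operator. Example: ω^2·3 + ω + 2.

base 2: 14 = 2^(2 + 1) + 2^2 + 2; at 3: 3^(3 + 1) + 3^3 + 3 = 111; next = 110
base 3: 110 = 3^(3 + 1) + 3^3 + 2; at 4: 4^(4 + 1) + 4^4 + 2 = 1282; next = 1281
base 4: 1281 = 4^(4 + 1) + 4^4 + 1; at 5: 5^(5 + 1) + 5^5 + 1 = 18751; next = 18750

ω^(ω + 1) + ω^ω + 1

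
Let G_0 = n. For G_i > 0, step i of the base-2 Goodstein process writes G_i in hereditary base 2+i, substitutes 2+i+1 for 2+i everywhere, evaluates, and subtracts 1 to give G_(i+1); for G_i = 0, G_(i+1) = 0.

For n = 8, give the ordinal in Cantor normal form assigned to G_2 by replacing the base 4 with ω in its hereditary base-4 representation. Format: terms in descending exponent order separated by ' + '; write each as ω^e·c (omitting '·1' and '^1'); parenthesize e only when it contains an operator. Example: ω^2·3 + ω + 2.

step 0: 8 = 2^(2 + 1); sub 3 for 2: 3^(3 + 1); = 81; G_1 = 81−1 = 80
step 1: 80 = 2·3^3 + 2·3^2 + 2·3 + 2; sub 4 for 3: 2·4^4 + 2·4^2 + 2·4 + 2; = 554; G_2 = 554−1 = 553

ω^ω·2 + ω^2·2 + ω·2 + 1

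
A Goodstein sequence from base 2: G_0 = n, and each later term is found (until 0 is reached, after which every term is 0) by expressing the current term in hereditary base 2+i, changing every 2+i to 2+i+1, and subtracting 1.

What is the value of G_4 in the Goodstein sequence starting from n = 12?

base 2: 12 = 2^(2 + 1) + 2^2; at 3: 3^(3 + 1) + 3^3 = 108; next = 107
base 3: 107 = 3^(3 + 1) + 2·3^2 + 2·3 + 2; at 4: 4^(4 + 1) + 2·4^2 + 2·4 + 2 = 1066; next = 1065
base 4: 1065 = 4^(4 + 1) + 2·4^2 + 2·4 + 1; at 5: 5^(5 + 1) + 2·5^2 + 2·5 + 1 = 15686; next = 15685
base 5: 15685 = 5^(5 + 1) + 2·5^2 + 2·5; at 6: 6^(6 + 1) + 2·6^2 + 2·6 = 280020; next = 280019
base 6: 280019 = 6^(6 + 1) + 2·6^2 + 6 + 5; at 7: 7^(7 + 1) + 2·7^2 + 7 + 5 = 5764911; next = 5764910

280019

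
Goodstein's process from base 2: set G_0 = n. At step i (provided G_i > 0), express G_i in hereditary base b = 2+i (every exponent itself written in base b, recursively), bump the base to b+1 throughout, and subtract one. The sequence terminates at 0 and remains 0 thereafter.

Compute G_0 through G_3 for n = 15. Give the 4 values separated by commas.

i=0: 15 = 2^(2 + 1) + 2^2 + 2 + 1 (b=2); 2→3: 3^(3 + 1) + 3^3 + 3 + 1 = 112; 112−1 = 111
i=1: 111 = 3^(3 + 1) + 3^3 + 3 (b=3); 3→4: 4^(4 + 1) + 4^4 + 4 = 1284; 1284−1 = 1283
i=2: 1283 = 4^(4 + 1) + 4^4 + 3 (b=4); 4→5: 5^(5 + 1) + 5^5 + 3 = 18753; 18753−1 = 18752

15, 111, 1283, 18752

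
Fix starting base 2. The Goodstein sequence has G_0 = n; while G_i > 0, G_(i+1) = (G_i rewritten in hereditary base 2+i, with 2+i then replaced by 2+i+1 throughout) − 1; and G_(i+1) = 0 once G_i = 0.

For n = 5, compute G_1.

i=0: 5 = 2^2 + 1 (b=2); 2→3: 3^3 + 1 = 28; 28−1 = 27
i=1: 27 = 3^3 (b=3); 3→4: 4^4 = 256; 256−1 = 255

27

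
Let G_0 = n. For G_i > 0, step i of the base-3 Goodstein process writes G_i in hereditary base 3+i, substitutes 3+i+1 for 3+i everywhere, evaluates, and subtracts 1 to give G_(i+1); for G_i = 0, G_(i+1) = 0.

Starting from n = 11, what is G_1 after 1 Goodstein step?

base 3: 11 = 3^2 + 2; at 4: 4^2 + 2 = 18; next = 17
base 4: 17 = 4^2 + 1; at 5: 5^2 + 1 = 26; next = 25

17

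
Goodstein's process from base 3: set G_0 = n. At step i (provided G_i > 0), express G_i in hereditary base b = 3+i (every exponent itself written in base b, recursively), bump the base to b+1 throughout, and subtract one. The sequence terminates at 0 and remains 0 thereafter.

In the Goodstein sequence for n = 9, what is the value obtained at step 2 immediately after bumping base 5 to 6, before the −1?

20

base 3: 9 = 3^2; at 4: 4^2 = 16; next = 15
base 4: 15 = 3·4 + 3; at 5: 3·5 + 3 = 18; next = 17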